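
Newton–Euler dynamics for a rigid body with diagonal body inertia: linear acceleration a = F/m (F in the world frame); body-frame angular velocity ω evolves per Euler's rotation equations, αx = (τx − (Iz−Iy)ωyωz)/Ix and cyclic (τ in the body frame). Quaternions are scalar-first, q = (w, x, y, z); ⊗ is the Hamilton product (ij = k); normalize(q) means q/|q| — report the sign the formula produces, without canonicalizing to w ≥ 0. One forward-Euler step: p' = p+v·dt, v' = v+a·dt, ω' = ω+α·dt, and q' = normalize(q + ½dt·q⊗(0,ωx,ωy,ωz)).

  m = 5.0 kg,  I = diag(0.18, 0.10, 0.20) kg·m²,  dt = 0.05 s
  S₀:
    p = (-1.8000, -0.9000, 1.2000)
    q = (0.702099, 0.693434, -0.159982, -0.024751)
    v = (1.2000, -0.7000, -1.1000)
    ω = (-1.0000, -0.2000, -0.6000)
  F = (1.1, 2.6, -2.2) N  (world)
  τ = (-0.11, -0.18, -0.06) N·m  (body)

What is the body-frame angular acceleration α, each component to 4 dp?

precession coupling ω×(Iω) = (0.0120, -0.0120, -0.0160)
angular accel α = (-0.6778, -1.6800, -0.2200)

α = (-0.6778, -1.6800, -0.2200)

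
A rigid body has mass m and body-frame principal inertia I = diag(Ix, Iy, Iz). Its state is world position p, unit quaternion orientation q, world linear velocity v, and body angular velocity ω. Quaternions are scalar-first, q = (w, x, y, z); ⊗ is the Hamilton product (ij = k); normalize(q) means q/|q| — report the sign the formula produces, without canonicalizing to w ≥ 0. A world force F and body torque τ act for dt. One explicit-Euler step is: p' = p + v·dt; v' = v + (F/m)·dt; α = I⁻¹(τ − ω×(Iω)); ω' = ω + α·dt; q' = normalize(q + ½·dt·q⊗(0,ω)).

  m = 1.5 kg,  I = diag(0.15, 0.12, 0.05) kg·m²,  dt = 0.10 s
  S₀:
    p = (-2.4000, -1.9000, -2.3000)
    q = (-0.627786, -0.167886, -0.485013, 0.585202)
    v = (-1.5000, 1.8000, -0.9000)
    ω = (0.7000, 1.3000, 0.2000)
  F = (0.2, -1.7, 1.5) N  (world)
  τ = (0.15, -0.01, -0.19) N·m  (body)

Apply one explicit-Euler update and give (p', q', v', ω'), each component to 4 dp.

linear accel F/m = (0.1333, -1.1333, 1.0000)
new position p' = (-2.5500, -1.7200, -2.3900)
v' = v + a·dt = (-1.4867, 1.6867, -0.8000)
ω×(Iω) gyroscopic = (-0.0182, 0.0140, -0.0273)
(τ − ω×Iω)/I = (1.1213, -0.2000, -3.2540)
new body rate ω' = (0.8121, 1.2800, -0.1254)
q⊗(0,ω) = (0.6309967, -1.2972154, -0.3729032, -0.0042999)
q' = normalize(q + ½dt·q⊗(0,ω)) = (-0.5946, -0.2321, -0.5023, 0.5834)

p' = (-2.5500, -1.7200, -2.3900)
q' = (-0.5946, -0.2321, -0.5023, 0.5834)
v' = (-1.4867, 1.6867, -0.8000)
ω' = (0.8121, 1.2800, -0.1254)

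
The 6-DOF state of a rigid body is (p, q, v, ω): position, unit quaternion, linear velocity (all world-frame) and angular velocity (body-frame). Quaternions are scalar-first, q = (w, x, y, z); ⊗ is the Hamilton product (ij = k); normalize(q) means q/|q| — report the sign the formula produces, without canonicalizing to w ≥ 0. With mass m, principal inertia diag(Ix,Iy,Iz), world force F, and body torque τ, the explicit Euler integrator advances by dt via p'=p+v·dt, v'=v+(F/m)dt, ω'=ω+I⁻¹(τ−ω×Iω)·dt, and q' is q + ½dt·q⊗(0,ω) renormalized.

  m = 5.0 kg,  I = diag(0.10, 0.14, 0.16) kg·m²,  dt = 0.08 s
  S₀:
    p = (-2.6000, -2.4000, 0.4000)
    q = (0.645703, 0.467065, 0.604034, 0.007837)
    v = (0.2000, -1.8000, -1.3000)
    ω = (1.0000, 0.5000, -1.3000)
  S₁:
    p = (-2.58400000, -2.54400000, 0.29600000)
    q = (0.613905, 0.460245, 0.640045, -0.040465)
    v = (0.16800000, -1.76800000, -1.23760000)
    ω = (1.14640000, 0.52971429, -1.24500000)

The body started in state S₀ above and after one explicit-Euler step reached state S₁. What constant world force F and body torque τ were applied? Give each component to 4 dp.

F = (-2.0000, 2.0000, 3.9000)
τ = (0.1700, 0.1300, 0.1300)

rate change Δω = (0.14640000, 0.02971429, 0.05500000)
gyro term ω₀×Iω₀ = (-0.0130, 0.0780, 0.0200)
I·α + gyro = (0.1700, 0.1300, 0.1300)
velocity change Δv = (-0.03200000, 0.03200000, 0.06240000)
applied force F = (-2.0000, 2.0000, 3.9000)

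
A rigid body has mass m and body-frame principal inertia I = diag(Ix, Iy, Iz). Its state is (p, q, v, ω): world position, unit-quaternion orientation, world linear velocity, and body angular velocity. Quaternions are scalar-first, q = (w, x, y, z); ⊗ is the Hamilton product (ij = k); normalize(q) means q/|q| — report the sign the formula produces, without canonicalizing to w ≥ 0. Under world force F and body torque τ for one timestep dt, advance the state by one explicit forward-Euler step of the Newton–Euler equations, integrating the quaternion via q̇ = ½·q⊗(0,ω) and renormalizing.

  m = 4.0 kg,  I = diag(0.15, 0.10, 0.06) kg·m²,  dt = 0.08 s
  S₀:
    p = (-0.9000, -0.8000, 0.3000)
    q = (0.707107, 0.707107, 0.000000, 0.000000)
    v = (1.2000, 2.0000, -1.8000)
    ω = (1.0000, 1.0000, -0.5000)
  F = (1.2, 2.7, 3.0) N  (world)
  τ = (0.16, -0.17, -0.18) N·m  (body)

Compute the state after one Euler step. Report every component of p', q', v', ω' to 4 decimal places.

precession coupling ω×(Iω) = (0.0200, -0.0450, -0.0500)
angular accel α = (0.9333, -1.2500, -2.1667)
ω' = ω + α·dt = (1.0747, 0.9000, -0.6733)
2q̇ = q⊗(0,ω) = (-0.7071070, 0.7071070, 1.0606605, 0.3535535)
q' = normalize(q + ½dt·q⊗(0,ω)) = (0.6776, 0.7341, 0.0424, 0.0141)
p' = p + v·dt = (-0.8040, -0.6400, 0.1560)
v' = v + a·dt = (1.2240, 2.0540, -1.7400)

p' = (-0.8040, -0.6400, 0.1560)
q' = (0.6776, 0.7341, 0.0424, 0.0141)
v' = (1.2240, 2.0540, -1.7400)
ω' = (1.0747, 0.9000, -0.6733)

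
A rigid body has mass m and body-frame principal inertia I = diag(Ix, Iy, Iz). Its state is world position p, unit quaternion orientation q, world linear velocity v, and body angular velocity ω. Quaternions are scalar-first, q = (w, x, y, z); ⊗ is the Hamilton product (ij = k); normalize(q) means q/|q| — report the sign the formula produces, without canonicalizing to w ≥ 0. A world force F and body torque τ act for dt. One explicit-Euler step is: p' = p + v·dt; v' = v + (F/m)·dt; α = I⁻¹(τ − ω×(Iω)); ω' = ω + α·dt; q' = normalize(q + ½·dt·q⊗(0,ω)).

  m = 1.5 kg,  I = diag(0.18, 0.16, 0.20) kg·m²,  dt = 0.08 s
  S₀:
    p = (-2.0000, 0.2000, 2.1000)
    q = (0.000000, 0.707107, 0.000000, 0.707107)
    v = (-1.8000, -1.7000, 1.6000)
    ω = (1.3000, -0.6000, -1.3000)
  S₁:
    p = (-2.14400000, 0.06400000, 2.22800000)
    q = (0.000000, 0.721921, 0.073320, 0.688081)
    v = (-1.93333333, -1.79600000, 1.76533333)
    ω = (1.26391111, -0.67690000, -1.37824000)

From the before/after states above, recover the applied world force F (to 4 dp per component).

F = (-2.5000, -1.8000, 3.1000)

velocity change Δv = (-0.13333333, -0.09600000, 0.16533333)
F = m·Δv/dt = (-2.5000, -1.8000, 3.1000)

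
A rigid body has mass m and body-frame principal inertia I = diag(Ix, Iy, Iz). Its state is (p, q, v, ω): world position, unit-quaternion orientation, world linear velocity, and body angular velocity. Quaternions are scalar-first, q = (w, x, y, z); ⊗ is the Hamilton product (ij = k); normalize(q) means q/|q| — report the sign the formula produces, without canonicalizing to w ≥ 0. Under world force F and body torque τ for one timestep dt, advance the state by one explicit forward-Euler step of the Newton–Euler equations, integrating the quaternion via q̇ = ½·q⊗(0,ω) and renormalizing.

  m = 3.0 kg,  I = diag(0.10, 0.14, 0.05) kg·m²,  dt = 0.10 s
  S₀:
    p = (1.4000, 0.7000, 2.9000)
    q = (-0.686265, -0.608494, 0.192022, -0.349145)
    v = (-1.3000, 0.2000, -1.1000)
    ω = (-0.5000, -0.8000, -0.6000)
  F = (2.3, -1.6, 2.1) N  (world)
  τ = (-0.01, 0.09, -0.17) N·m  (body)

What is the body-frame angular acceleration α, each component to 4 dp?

α = (0.3320, 0.5357, -3.7200)

ω×(Iω) gyroscopic = (-0.0432, 0.0150, 0.0160)
angular accel α = (0.3320, 0.5357, -3.7200)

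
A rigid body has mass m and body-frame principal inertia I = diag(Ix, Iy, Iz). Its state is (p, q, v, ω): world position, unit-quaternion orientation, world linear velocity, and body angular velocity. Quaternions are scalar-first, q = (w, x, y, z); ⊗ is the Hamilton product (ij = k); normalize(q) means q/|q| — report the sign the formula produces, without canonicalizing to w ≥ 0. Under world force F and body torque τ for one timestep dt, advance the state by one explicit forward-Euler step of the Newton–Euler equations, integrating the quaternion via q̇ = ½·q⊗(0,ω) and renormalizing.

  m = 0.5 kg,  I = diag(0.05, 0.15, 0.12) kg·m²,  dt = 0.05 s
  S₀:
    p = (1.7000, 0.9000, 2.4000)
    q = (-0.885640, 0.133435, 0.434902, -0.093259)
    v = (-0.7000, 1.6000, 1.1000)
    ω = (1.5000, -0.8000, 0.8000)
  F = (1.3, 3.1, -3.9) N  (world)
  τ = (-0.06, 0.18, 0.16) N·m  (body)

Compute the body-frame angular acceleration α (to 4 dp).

α = (-1.5840, 1.7600, 2.3333)

ω×(Iω) gyroscopic = (0.0192, -0.0840, -0.1200)
(τ − ω×Iω)/I = (-1.5840, 1.7600, 2.3333)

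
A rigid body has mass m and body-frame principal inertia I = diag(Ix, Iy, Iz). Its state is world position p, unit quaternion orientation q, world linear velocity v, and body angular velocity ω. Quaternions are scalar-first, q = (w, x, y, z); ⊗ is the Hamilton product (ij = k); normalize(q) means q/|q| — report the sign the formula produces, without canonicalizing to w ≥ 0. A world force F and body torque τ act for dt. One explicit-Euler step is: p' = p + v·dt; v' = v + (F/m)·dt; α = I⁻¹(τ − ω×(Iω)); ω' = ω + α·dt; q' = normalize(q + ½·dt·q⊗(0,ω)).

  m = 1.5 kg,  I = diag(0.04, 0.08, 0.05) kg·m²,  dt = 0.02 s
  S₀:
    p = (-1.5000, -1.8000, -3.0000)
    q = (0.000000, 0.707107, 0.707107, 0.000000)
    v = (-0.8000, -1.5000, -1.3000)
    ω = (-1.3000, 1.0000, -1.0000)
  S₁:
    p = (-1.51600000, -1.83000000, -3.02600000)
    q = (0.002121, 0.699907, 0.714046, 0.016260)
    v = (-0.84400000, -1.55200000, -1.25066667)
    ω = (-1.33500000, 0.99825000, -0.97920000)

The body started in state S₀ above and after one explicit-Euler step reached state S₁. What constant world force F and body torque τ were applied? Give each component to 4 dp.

F = (-3.3000, -3.9000, 3.7000)
τ = (-0.0400, -0.0200, 0.0000)

Δv = v₁−v₀ = (-0.04400000, -0.05200000, 0.04933333)
m·(v₁−v₀)/dt = (-3.3000, -3.9000, 3.7000)
Δω = ω₁−ω₀ = (-0.03500000, -0.00175000, 0.02080000)
precession coupling = (0.0300, -0.0130, -0.0520)
applied torque τ = (-0.0400, -0.0200, 0.0000)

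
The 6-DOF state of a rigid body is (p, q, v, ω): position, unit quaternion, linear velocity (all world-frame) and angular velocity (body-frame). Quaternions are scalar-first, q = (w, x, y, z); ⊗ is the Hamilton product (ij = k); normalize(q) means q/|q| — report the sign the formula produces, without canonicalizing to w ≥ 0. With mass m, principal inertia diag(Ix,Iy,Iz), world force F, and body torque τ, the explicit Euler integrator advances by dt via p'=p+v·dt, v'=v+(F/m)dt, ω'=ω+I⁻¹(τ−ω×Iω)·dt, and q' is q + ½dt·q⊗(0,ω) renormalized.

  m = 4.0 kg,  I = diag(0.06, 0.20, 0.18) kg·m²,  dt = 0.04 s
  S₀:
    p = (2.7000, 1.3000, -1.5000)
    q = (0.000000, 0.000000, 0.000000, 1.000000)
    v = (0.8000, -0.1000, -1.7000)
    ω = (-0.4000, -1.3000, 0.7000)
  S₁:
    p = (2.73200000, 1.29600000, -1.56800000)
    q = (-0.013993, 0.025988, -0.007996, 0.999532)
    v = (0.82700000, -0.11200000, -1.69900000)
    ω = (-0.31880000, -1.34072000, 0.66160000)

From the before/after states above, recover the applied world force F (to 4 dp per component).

F = (2.7000, -1.2000, 0.1000)

Δv = v₁−v₀ = (0.02700000, -0.01200000, 0.00100000)
F = m·Δv/dt = (2.7000, -1.2000, 0.1000)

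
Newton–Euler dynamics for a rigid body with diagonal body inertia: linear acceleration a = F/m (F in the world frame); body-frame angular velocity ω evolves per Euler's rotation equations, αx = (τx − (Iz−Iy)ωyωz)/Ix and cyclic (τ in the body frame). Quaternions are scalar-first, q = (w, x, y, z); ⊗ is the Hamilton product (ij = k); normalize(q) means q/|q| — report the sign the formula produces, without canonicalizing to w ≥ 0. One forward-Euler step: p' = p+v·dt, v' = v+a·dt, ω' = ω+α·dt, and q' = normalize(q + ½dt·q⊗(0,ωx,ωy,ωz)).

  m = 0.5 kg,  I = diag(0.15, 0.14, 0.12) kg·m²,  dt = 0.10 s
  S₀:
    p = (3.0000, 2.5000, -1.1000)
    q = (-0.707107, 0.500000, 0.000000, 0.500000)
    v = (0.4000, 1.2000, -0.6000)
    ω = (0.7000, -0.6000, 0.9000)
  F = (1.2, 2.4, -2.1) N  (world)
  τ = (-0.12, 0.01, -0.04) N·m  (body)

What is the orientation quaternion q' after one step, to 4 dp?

q' = (-0.7456, 0.4892, 0.0162, 0.4522)

2q̇ = q⊗(0,ω) = (-0.8000000, -0.1949749, 0.3242642, -0.9363963)
q' = normalize(q + ½dt·q⊗(0,ω)) = (-0.7456, 0.4892, 0.0162, 0.4522)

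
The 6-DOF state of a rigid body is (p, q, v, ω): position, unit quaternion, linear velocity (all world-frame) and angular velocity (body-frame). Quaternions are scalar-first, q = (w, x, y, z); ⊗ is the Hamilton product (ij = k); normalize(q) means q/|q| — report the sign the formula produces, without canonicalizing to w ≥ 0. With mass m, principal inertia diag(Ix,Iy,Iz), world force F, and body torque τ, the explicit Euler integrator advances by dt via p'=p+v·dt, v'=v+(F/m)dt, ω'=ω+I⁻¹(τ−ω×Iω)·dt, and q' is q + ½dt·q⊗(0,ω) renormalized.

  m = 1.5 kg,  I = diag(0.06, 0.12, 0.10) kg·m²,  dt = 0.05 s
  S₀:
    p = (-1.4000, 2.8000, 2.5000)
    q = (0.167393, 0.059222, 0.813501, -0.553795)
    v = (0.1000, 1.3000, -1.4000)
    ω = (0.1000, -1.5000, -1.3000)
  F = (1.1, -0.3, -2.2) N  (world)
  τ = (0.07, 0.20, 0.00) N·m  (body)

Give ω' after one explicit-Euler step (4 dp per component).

ω' = (0.1908, -1.4188, -1.2955)

(τ − ω×Iω)/I = (1.8167, 1.6233, 0.0900)
ω' = ω + α·dt = (0.1908, -1.4188, -1.2955)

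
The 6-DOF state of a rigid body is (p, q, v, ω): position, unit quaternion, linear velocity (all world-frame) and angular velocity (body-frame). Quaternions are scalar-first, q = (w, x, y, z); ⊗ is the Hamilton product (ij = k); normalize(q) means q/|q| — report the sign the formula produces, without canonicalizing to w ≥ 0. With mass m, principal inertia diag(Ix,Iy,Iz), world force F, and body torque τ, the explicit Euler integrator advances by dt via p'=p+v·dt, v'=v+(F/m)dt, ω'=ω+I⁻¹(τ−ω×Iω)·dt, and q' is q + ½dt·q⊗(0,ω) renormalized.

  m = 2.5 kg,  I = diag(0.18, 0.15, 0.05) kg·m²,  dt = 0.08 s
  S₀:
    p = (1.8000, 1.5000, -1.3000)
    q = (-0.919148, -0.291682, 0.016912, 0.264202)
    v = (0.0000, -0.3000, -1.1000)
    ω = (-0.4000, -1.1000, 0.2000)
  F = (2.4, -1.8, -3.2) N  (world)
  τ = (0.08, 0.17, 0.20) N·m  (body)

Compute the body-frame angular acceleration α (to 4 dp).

gyro term ω×Iω = (0.0220, -0.0104, -0.0132)
(τ − ω×Iω)/I = (0.3222, 1.2027, 4.2640)

α = (0.3222, 1.2027, 4.2640)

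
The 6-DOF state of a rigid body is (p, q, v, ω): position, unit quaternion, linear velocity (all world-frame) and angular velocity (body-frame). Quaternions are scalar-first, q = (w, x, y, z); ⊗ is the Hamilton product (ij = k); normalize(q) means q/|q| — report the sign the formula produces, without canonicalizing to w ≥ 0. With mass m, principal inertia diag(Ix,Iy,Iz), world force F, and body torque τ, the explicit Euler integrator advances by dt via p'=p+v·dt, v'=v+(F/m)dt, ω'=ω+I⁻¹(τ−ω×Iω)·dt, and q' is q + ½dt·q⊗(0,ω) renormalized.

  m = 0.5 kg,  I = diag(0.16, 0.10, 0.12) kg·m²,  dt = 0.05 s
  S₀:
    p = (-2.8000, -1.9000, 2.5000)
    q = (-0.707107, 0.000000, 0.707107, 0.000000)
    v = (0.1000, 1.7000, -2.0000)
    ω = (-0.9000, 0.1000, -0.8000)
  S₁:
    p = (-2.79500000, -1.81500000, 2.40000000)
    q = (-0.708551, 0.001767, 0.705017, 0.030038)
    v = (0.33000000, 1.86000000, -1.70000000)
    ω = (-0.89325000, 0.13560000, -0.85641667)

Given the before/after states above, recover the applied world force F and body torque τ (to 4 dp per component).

velocity change Δv = (0.23000000, 0.16000000, 0.30000000)
F = m·Δv/dt = (2.3000, 1.6000, 3.0000)
Δω = ω₁−ω₀ = (0.00675000, 0.03560000, -0.05641667)
precession coupling = (-0.0016, 0.0288, 0.0054)
I·α + gyro = (0.0200, 0.1000, -0.1300)

F = (2.3000, 1.6000, 3.0000)
τ = (0.0200, 0.1000, -0.1300)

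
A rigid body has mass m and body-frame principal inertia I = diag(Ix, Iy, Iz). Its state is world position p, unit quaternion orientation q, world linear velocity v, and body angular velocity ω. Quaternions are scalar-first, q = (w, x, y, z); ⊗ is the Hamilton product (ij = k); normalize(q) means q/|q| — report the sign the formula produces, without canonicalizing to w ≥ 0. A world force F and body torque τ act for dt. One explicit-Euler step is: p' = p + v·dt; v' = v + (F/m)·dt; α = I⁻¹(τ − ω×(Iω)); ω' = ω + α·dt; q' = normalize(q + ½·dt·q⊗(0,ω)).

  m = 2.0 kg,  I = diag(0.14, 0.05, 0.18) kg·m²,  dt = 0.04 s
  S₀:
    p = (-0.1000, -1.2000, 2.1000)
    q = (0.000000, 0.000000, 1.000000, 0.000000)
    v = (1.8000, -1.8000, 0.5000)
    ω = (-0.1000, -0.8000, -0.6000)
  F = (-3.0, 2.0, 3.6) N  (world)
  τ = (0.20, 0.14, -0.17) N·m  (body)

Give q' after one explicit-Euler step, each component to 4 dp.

Hamilton product q⊗(0,ω) = (0.8000000, -0.6000000, 0.0000000, 0.1000000)
q' = normalize(q + ½dt·q⊗(0,ω)) = (0.0160, -0.0120, 0.9998, 0.0020)

q' = (0.0160, -0.0120, 0.9998, 0.0020)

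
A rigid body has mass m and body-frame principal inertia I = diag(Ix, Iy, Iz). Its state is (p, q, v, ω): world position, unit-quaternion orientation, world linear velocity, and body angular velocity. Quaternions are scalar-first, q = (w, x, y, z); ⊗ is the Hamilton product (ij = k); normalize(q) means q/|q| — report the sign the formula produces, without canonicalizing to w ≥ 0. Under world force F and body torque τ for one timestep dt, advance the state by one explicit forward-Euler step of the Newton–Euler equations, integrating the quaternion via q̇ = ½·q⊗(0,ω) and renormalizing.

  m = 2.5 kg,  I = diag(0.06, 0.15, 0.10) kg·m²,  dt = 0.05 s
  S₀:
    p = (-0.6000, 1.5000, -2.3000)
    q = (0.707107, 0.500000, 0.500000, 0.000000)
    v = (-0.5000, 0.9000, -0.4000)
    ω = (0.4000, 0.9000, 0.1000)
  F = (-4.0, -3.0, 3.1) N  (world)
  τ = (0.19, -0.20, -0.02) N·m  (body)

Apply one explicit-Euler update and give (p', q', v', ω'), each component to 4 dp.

p' = (-0.6250, 1.5450, -2.3200)
q' = (0.6906, 0.5082, 0.5145, 0.0080)
v' = (-0.5800, 0.8400, -0.3380)
ω' = (0.5621, 0.8339, 0.0738)

a = F/m = (-1.6000, -1.2000, 1.2400)
new position p' = (-0.6250, 1.5450, -2.3200)
new velocity v' = (-0.5800, 0.8400, -0.3380)
α = I⁻¹(τ − ω×Iω) = (3.2417, -1.3227, -0.5240)
ω + α·dt = (0.5621, 0.8339, 0.0738)
q⊗(0,ω) = (-0.6500000, 0.3328428, 0.5863963, 0.3207107)
q + ½dt·q⊗(0,ω), renormalized = (0.6906, 0.5082, 0.5145, 0.0080)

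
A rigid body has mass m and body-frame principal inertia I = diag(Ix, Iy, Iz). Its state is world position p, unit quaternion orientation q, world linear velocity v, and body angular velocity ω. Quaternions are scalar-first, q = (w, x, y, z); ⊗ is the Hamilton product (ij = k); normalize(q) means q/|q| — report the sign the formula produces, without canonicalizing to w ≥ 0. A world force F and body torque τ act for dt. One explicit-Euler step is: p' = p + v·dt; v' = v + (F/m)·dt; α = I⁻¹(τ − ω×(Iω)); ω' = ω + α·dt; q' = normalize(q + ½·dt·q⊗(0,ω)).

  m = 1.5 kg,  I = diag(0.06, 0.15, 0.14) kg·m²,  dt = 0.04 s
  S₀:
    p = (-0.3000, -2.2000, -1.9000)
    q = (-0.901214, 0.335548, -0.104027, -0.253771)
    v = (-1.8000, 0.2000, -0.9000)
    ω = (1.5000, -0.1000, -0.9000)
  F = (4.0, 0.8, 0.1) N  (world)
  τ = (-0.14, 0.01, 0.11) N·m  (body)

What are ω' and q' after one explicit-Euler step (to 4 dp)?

α = I⁻¹(τ − ω×Iω) = (-2.3183, -0.6533, 0.8821)
ω' = ω + α·dt = (1.4073, -0.1261, -0.8647)
q⊗(0,ω) = (-0.7421186, -1.2835738, 0.0114581, 0.9335783)
q' = normalize(q + ½dt·q⊗(0,ω)) = (-0.9155, 0.3097, -0.1037, -0.2350)

ω' = (1.4073, -0.1261, -0.8647)
q' = (-0.9155, 0.3097, -0.1037, -0.2350)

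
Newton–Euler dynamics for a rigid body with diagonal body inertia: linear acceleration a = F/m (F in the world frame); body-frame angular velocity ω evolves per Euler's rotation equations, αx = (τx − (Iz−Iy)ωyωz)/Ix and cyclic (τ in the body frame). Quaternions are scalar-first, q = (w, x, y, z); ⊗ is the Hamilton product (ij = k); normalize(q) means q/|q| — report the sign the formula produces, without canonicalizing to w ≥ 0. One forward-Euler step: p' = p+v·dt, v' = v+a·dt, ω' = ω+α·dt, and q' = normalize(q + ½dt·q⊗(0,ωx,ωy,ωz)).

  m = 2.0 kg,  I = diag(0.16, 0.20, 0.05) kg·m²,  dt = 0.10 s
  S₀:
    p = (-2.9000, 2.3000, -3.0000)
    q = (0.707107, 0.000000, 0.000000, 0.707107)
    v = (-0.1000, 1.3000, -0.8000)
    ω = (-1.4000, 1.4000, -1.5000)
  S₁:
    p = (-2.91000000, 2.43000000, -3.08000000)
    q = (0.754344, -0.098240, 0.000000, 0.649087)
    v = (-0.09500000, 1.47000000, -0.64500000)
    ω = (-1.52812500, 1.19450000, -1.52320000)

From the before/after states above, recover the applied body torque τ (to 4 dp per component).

Δω = ω₁−ω₀ = (-0.12812500, -0.20550000, -0.02320000)
precession coupling = (0.3150, 0.2310, -0.0784)
applied torque τ = (0.1100, -0.1800, -0.0900)

τ = (0.1100, -0.1800, -0.0900)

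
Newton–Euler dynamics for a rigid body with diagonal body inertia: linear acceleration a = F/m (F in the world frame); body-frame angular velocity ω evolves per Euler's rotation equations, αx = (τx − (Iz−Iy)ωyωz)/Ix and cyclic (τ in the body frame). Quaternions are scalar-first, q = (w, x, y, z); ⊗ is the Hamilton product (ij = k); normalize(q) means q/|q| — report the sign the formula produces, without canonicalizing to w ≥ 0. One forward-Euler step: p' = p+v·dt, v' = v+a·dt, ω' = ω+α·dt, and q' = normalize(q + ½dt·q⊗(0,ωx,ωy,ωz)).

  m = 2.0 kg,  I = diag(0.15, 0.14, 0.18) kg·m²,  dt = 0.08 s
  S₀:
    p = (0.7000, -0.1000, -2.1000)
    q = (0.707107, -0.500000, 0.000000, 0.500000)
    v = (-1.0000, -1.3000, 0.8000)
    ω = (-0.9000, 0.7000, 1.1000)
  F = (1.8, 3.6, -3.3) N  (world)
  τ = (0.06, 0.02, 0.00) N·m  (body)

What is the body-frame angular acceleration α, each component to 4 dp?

ω×(Iω) gyroscopic = (0.0308, 0.0297, 0.0063)
angular accel α = (0.1947, -0.0693, -0.0350)

α = (0.1947, -0.0693, -0.0350)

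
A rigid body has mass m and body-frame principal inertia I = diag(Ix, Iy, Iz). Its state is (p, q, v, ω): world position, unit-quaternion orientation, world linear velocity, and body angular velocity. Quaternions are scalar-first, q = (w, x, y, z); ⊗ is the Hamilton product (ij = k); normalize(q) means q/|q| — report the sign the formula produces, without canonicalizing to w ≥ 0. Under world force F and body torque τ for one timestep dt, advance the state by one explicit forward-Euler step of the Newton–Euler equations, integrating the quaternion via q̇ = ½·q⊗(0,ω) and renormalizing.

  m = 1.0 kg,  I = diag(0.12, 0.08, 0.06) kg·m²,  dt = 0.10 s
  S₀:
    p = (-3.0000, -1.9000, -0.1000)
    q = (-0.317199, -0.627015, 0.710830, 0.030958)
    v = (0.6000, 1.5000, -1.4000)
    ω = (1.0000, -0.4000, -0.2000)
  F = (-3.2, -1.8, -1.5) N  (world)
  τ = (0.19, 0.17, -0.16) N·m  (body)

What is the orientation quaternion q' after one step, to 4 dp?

q⊗(0,ω) = (0.9175386, -0.4469818, 0.0324346, -0.3965842)
updated quaternion q' = (-0.2709, -0.6484, 0.7114, 0.0111)

q' = (-0.2709, -0.6484, 0.7114, 0.0111)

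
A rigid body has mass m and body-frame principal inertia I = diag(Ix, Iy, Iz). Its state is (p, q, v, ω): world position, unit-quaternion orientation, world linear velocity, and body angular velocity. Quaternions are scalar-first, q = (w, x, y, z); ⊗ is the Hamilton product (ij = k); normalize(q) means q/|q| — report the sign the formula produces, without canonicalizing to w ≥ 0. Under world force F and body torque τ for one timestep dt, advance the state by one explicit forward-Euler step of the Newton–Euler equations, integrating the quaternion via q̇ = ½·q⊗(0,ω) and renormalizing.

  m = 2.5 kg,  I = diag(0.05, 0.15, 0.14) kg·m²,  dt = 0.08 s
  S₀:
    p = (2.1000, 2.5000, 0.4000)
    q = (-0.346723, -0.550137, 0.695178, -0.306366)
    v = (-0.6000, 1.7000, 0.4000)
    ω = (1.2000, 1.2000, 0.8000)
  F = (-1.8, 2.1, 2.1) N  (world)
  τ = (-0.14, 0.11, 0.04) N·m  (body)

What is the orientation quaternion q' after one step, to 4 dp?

q' = (-0.3429, -0.5283, 0.6795, -0.3762)

q⊗(0,ω) = (0.0710436, 0.5077140, -0.3435972, -1.7717564)
q + ½dt·q⊗(0,ω), renormalized = (-0.3429, -0.5283, 0.6795, -0.3762)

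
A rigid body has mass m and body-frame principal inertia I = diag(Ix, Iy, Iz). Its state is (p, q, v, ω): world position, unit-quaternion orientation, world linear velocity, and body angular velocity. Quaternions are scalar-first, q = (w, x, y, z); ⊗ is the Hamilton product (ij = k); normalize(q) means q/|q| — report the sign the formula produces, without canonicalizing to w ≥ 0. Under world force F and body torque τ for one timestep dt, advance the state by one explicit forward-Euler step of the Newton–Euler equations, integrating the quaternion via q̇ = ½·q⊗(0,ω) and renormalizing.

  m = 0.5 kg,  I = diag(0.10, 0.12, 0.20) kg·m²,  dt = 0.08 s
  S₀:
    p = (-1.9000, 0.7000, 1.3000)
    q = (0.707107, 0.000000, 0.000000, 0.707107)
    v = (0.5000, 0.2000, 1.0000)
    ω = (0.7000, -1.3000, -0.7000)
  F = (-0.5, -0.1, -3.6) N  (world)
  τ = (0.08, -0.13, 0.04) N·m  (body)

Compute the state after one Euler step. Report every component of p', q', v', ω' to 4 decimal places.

ω×(Iω) gyroscopic = (0.0728, 0.0490, -0.0182)
angular accel α = (0.0720, -1.4917, 0.2910)
ω + α·dt = (0.7058, -1.4193, -0.6767)
Hamilton product q⊗(0,ω) = (0.4949749, 1.4142140, -0.4242642, -0.4949749)
q + ½dt·q⊗(0,ω), renormalized = (0.7254, 0.0564, -0.0169, 0.6858)
new position p' = (-1.8600, 0.7160, 1.3800)
v + (F/m)dt = (0.4200, 0.1840, 0.4240)

p' = (-1.8600, 0.7160, 1.3800)
q' = (0.7254, 0.0564, -0.0169, 0.6858)
v' = (0.4200, 0.1840, 0.4240)
ω' = (0.7058, -1.4193, -0.6767)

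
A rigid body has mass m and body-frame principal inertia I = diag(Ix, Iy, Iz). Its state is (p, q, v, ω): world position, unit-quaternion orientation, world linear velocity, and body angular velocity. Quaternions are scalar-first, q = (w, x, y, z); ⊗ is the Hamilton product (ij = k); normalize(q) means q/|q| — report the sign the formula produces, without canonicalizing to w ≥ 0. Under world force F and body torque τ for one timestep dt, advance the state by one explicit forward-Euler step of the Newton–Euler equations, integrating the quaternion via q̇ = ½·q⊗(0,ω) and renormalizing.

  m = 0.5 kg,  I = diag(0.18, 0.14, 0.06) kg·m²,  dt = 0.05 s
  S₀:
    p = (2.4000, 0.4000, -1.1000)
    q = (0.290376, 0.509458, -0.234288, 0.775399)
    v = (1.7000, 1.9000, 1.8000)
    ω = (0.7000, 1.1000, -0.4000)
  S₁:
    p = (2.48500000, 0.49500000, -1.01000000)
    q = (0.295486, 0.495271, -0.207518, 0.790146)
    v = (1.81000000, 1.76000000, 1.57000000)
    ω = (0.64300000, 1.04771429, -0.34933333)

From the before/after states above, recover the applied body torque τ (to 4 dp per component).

ω₁ − ω₀ = (-0.05700000, -0.05228571, 0.05066667)
precession coupling = (0.0352, -0.0336, -0.0308)
I·α + gyro = (-0.1700, -0.1800, 0.0300)

τ = (-0.1700, -0.1800, 0.0300)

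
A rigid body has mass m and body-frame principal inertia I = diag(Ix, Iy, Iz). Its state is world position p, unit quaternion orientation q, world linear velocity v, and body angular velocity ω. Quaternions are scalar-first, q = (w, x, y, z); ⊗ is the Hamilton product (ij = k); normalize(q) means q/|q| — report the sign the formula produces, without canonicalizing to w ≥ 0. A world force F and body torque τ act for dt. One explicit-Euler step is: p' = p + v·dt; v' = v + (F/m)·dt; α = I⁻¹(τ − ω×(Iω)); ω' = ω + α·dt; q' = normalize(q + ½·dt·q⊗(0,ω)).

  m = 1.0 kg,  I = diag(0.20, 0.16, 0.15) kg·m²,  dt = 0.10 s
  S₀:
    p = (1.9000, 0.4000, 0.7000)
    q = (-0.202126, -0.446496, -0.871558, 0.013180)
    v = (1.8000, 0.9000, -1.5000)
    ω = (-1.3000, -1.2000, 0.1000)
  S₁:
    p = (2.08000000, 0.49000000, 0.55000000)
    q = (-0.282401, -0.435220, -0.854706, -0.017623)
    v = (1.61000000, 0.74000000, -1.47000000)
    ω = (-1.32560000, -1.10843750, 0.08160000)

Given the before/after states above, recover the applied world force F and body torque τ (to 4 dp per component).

ω₁ − ω₀ = (-0.02560000, 0.09156250, -0.01840000)
precession coupling = (0.0012, -0.0065, -0.0624)
I·α + gyro = (-0.0500, 0.1400, -0.0900)
Δv = v₁−v₀ = (-0.19000000, -0.16000000, 0.03000000)
m·(v₁−v₀)/dt = (-1.9000, -1.6000, 0.3000)

F = (-1.9000, -1.6000, 0.3000)
τ = (-0.0500, 0.1400, -0.0900)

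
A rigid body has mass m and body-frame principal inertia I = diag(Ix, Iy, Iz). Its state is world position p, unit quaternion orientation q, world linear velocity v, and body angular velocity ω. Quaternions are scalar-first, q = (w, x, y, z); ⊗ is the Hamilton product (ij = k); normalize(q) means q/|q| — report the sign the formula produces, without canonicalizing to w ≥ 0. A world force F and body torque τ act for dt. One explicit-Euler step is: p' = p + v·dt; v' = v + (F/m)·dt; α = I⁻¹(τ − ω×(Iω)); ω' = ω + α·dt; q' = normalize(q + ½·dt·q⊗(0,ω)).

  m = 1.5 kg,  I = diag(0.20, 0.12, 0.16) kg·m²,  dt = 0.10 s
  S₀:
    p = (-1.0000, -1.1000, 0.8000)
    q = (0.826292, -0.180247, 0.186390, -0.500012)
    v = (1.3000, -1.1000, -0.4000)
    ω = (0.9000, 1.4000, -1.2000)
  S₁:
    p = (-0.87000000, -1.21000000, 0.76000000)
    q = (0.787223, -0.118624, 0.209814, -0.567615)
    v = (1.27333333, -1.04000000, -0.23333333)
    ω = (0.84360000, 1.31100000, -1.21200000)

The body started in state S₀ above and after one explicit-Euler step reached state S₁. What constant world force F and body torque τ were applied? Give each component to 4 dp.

Δω = ω₁−ω₀ = (-0.05640000, -0.08900000, -0.01200000)
gyro term ω₀×Iω₀ = (-0.0672, -0.0432, -0.1008)
τ = I·(Δω/dt) + ω₀×(Iω₀) = (-0.1800, -0.1500, -0.1200)
v₁ − v₀ = (-0.02666667, 0.06000000, 0.16666667)
applied force F = (-0.4000, 0.9000, 2.5000)

F = (-0.4000, 0.9000, 2.5000)
τ = (-0.1800, -0.1500, -0.1200)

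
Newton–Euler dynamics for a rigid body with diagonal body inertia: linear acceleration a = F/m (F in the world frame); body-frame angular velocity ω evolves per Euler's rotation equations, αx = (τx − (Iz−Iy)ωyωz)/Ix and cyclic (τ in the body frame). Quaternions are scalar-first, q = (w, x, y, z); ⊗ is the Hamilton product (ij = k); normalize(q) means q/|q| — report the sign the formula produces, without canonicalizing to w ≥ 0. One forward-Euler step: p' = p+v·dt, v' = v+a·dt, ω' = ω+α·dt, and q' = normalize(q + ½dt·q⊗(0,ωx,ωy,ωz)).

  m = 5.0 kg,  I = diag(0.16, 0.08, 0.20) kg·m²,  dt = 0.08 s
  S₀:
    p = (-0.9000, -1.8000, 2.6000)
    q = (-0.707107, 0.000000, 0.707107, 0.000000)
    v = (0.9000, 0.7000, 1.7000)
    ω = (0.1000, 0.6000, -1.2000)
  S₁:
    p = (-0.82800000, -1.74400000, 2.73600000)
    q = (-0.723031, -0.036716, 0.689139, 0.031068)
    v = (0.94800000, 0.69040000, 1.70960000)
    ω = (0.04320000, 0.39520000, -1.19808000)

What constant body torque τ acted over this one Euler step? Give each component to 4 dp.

τ = (-0.2000, -0.2000, 0.0000)

ω₁ − ω₀ = (-0.05680000, -0.20480000, 0.00192000)
applied torque τ = (-0.2000, -0.2000, 0.0000)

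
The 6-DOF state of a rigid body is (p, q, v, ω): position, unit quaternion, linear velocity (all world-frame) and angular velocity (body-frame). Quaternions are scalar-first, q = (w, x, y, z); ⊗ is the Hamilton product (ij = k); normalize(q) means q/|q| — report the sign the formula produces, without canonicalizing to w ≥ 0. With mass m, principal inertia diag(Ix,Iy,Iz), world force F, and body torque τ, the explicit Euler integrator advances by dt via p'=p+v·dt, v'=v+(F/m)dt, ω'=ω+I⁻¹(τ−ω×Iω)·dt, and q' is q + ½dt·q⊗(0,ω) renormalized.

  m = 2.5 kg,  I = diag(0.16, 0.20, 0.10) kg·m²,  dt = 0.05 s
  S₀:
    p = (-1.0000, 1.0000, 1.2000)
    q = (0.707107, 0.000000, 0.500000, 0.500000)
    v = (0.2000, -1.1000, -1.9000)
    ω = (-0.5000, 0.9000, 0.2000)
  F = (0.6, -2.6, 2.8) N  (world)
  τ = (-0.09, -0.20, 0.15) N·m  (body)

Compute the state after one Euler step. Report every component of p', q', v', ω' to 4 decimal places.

p' = (-0.9900, 0.9450, 1.1050)
q' = (0.6931, -0.0176, 0.5095, 0.5096)
v' = (0.2120, -1.1520, -1.8440)
ω' = (-0.5225, 0.8515, 0.2840)

p' = p + v·dt = (-0.9900, 0.9450, 1.1050)
v + (F/m)dt = (0.2120, -1.1520, -1.8440)
precession coupling ω×(Iω) = (-0.0180, -0.0060, -0.0180)
α = I⁻¹(τ − ω×Iω) = (-0.4500, -0.9700, 1.6800)
ω + α·dt = (-0.5225, 0.8515, 0.2840)
q⊗(0,ω) = (-0.5500000, -0.7035535, 0.3863963, 0.3914214)
updated quaternion q' = (0.6931, -0.0176, 0.5095, 0.5096)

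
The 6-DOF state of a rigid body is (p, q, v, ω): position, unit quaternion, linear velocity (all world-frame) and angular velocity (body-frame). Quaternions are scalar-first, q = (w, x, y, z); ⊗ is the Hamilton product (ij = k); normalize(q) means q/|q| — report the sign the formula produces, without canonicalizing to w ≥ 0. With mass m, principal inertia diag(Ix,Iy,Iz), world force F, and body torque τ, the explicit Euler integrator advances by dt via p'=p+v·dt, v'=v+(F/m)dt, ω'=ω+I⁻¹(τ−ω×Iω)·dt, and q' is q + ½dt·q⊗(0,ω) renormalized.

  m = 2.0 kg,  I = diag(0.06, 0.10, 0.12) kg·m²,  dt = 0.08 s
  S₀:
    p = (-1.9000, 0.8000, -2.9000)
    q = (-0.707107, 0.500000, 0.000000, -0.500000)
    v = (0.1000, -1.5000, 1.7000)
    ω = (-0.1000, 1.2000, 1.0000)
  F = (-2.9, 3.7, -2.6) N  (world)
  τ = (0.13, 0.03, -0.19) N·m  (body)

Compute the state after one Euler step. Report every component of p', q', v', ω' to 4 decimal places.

p' = (-1.8920, 0.6800, -2.7640)
q' = (-0.6838, 0.5258, -0.0518, -0.5033)
v' = (-0.0160, -1.3520, 1.5960)
ω' = (0.0413, 1.2192, 0.8765)

p + v·dt = (-1.8920, 0.6800, -2.7640)
new velocity v' = (-0.0160, -1.3520, 1.5960)
α = I⁻¹(τ − ω×Iω) = (1.7667, 0.2400, -1.5433)
new body rate ω' = (0.0413, 1.2192, 0.8765)
Hamilton product q⊗(0,ω) = (0.5500000, 0.6707107, -1.2985284, -0.1071070)
q + ½dt·q⊗(0,ω), renormalized = (-0.6838, 0.5258, -0.0518, -0.5033)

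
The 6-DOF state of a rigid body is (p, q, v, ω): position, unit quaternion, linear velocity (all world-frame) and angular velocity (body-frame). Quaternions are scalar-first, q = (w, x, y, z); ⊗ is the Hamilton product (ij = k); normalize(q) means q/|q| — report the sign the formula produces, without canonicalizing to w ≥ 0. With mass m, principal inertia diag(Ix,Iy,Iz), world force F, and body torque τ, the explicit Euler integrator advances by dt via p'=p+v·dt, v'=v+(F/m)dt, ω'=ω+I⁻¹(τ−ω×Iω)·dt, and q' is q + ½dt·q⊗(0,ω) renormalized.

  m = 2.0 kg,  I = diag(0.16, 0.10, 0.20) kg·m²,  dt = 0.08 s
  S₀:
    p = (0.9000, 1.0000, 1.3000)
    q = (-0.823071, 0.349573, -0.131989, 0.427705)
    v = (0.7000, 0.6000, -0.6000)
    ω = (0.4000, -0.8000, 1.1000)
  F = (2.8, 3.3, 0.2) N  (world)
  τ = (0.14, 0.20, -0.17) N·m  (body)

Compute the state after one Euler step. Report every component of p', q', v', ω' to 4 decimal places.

p + v·dt = (0.9560, 1.0480, 1.2520)
new velocity v' = (0.8120, 0.7320, -0.5920)
angular accel α = (1.4250, 2.1760, -0.9460)
ω + α·dt = (0.5140, -0.6259, 1.0243)
Hamilton product q⊗(0,ω) = (-0.7158959, -0.1322523, 0.4450085, -1.1322409)
updated quaternion q' = (-0.8503, 0.3437, -0.1140, 0.3818)

p' = (0.9560, 1.0480, 1.2520)
q' = (-0.8503, 0.3437, -0.1140, 0.3818)
v' = (0.8120, 0.7320, -0.5920)
ω' = (0.5140, -0.6259, 1.0243)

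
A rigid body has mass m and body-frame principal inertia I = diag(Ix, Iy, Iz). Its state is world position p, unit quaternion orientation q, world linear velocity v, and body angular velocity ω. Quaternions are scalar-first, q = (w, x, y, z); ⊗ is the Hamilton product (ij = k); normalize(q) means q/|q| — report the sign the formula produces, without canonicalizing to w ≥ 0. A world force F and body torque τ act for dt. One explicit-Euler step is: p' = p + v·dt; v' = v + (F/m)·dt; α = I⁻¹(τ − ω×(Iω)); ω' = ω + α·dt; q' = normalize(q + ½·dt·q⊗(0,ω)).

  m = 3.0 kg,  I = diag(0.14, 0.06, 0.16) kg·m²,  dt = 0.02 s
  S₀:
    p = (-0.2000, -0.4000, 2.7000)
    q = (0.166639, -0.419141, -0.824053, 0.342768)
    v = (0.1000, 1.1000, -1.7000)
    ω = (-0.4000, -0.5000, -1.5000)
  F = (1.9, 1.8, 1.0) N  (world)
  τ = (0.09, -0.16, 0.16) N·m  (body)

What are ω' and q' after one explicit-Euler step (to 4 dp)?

ω×(Iω) gyroscopic = (0.0750, -0.0120, -0.0160)
α = I⁻¹(τ − ω×Iω) = (0.1071, -2.4667, 1.1000)
new body rate ω' = (-0.3979, -0.5493, -1.4780)
Hamilton product q⊗(0,ω) = (-0.0655309, 1.3408079, -0.8491382, -0.3700092)
q' = normalize(q + ½dt·q⊗(0,ω)) = (0.1660, -0.4057, -0.8324, 0.3390)

ω' = (-0.3979, -0.5493, -1.4780)
q' = (0.1660, -0.4057, -0.8324, 0.3390)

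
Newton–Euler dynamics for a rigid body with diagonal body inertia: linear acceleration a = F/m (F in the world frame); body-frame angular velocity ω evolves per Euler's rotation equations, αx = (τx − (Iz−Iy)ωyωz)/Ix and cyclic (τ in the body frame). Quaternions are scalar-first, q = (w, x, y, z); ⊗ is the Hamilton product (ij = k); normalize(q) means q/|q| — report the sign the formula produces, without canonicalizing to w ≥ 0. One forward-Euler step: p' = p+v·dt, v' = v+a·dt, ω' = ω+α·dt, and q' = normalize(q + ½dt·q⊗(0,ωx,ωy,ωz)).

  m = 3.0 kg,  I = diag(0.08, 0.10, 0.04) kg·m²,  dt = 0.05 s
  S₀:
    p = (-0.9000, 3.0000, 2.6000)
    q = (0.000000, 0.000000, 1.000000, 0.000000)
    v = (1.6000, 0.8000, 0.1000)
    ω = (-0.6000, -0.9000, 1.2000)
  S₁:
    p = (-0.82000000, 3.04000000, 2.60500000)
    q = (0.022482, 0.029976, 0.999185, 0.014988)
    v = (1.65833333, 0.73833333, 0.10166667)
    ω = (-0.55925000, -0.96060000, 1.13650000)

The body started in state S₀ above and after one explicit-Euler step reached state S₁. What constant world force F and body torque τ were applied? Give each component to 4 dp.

F = (3.5000, -3.7000, 0.1000)
τ = (0.1300, -0.1500, -0.0400)

Δω = ω₁−ω₀ = (0.04075000, -0.06060000, -0.06350000)
τ = I·(Δω/dt) + ω₀×(Iω₀) = (0.1300, -0.1500, -0.0400)
velocity change Δv = (0.05833333, -0.06166667, 0.00166667)
applied force F = (3.5000, -3.7000, 0.1000)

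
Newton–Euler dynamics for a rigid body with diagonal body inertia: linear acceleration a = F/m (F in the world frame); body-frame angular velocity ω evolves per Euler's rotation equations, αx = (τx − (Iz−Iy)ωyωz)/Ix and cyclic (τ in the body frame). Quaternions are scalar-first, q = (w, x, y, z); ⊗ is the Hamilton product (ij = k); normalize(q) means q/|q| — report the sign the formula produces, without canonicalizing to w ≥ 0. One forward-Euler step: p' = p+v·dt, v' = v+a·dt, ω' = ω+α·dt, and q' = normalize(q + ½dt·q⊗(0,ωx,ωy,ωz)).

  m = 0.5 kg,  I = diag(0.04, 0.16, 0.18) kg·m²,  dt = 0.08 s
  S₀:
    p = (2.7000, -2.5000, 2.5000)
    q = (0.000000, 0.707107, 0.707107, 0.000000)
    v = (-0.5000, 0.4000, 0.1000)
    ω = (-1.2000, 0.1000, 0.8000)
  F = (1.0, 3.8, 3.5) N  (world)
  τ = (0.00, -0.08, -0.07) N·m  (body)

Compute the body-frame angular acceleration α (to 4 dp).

ω×(Iω) gyroscopic = (0.0016, 0.1344, -0.0144)
angular accel α = (-0.0400, -1.3400, -0.3089)

α = (-0.0400, -1.3400, -0.3089)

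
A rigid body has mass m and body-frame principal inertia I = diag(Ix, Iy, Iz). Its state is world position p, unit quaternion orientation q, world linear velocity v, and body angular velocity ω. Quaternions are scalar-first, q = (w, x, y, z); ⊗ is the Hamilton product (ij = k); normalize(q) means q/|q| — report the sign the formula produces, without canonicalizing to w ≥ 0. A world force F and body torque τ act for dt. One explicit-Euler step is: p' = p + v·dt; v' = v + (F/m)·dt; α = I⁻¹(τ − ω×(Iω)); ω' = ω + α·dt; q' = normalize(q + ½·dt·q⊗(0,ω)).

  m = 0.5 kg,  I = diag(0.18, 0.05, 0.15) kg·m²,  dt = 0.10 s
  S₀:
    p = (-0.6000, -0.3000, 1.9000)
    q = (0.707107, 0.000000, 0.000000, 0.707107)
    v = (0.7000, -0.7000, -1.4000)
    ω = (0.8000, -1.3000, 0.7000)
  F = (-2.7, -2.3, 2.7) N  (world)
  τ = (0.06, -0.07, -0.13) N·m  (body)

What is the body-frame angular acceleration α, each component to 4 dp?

precession coupling ω×(Iω) = (-0.0910, 0.0168, 0.1352)
(τ − ω×Iω)/I = (0.8389, -1.7360, -1.7680)

α = (0.8389, -1.7360, -1.7680)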